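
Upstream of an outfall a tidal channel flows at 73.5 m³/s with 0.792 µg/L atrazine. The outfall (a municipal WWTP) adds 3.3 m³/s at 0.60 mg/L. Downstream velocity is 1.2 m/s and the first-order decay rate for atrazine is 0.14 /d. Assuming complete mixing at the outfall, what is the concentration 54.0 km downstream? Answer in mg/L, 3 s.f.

0.792 µg/L = 0.000792 mg/L.
After complete mixing, C₀ = (3.3·0.6 + 73.5·0.000792) / 76.8 = 0.02654 mg/L.
Travel time t = 5.4e+04 m / 1.2 m/s = 4.5e+04 s = 0.5208 d.
C = 0.02654·exp(−0.14·0.5208) = 0.02654·0.9297 = 0.02467 mg/L.

0.0247 mg/L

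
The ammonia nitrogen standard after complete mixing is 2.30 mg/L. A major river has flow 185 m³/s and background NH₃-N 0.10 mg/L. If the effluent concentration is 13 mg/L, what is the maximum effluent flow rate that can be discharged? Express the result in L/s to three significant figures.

Mass balance at complete mixing: C_std·(Q_w + Q_r) = Q_w·C_e + Q_r·C_b.
Rearranging, Q_w = Q_r·(C_std − C_b)/(C_e − C_std) = 185·(2.3 − 0.1) / (13 − 2.3) = 38.04 m³/s.
= 3.804e+04 L/s.

38000 L/s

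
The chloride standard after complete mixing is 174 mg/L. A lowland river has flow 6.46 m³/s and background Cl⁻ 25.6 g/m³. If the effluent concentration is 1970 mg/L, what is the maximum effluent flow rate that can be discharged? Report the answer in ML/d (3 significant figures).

46.1 ML/d

Mass balance at complete mixing: C_std·(Q_w + Q_r) = Q_w·C_e + Q_r·C_b.
Rearranging, Q_w = Q_r·(C_std − C_b)/(C_e − C_std) = 6.46·(174 − 25.6) / (1970 − 174) = 0.5338 m³/s.
= 46.12 ML/d.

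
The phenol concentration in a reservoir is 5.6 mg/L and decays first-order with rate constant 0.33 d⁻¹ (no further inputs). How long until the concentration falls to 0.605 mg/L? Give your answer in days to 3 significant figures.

6.74 d

t = ln(C₀/C)/k = ln(5.6/0.605)/0.33 = 2.225/0.33 = 6.743 d.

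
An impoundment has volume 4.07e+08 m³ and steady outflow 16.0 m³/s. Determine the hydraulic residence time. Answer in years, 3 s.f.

0.806 yr

Q = 16.0 m³/s × 3.156e+07 s/yr = 5.049e+08 m³/yr.
Hydraulic residence time τ = V/Q = 4.07e+08/5.049e+08 = 0.8061 yr.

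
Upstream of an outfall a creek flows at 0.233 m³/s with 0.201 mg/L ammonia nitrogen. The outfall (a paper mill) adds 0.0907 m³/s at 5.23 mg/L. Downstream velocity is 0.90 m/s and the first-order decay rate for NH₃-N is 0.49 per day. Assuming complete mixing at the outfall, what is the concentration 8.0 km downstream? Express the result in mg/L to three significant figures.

1.53 mg/L

After complete mixing, C₀ = (0.0907·5.23 + 0.233·0.201) / 0.3237 = 1.61 mg/L.
Travel time t = 8000 m / 0.90 m/s = 8889 s = 0.1029 d.
C = 1.61·exp(−0.49·0.1029) = 1.61·0.9508 = 1.531 mg/L.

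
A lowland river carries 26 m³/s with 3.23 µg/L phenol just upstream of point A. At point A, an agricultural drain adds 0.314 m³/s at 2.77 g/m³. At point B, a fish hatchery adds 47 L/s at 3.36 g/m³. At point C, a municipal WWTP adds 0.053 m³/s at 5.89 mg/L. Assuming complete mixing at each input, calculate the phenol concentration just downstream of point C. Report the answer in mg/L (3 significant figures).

0.0539 mg/L

3.23 µg/L = 0.00323 mg/L.
After input A: C = (26·0.00323 + 0.314·2.77) / 26.31 = 0.03625 mg/L.
47 L/s = 0.047 m³/s.
After input B: C = (26.31·0.03625 + 0.047·3.36) / 26.36 = 0.04217 mg/L.
After input C: C = (26.36·0.04217 + 0.053·5.89) / 26.41 = 0.05391 mg/L.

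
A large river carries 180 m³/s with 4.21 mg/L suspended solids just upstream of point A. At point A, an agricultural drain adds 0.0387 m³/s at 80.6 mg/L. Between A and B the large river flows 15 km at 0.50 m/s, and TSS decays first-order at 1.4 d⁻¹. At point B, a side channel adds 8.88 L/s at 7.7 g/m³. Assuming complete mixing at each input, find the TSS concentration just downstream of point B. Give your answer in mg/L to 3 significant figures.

After input A: C = (180·4.21 + 0.0387·80.6) / 180 = 4.226 mg/L.
Over the 15 km reach to input B (t = 3e+04 s = 0.3472 d), decay gives C = 4.226·exp(−1.4·0.3472) = 2.599 mg/L.
8.88 L/s = 0.00888 m³/s.
After input B: C = (180·2.599 + 0.00888·7.7) / 180 = 2.6 mg/L.

2.60 mg/L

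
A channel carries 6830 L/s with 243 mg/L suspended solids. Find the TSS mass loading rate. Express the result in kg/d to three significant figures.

6830 L/s = 6.83 m³/s.
Mass flux = Q·C = 6.83 m³/s × 243 g/m³ = 1660 g/s.
= 1660 g/s × 86.4 = 1.434e+05 kg/d.

143000 kg/d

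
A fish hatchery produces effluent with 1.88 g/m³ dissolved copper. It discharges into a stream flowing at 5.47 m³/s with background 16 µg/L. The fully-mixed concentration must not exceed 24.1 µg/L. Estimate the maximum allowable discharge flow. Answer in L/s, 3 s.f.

23.9 L/s

16 µg/L = 0.016 mg/L.
24.1 µg/L = 0.0241 mg/L.
Mass balance at complete mixing: C_std·(Q_w + Q_r) = Q_w·C_e + Q_r·C_b.
Rearranging, Q_w = Q_r·(C_std − C_b)/(C_e − C_std) = 5.47·(0.0241 − 0.016) / (1.88 − 0.0241) = 0.02387 m³/s.
= 23.87 L/s.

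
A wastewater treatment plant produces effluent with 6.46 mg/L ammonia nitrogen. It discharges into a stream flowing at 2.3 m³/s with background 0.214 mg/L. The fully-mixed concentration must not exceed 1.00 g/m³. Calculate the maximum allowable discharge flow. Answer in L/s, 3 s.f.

Mass balance at complete mixing: C_std·(Q_w + Q_r) = Q_w·C_e + Q_r·C_b.
Rearranging, Q_w = Q_r·(C_std − C_b)/(C_e − C_std) = 2.3·(1 − 0.214) / (6.46 − 1) = 0.3311 m³/s.
= 331.1 L/s.

331 L/s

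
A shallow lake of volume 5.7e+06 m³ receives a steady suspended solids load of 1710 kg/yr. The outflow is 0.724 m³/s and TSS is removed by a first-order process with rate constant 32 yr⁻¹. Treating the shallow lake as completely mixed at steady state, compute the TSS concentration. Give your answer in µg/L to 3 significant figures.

8.33 µg/L

Outflow Q = 0.724 m³/s × 3.156e+07 s/yr = 2.285e+07 m³/yr.
Steady-state CSTR mass balance: W = Q·C + k·V·C, so C = W/(Q + kV).
Q + kV = 2.285e+07 + 32·5.7e+06 = 2.052e+08 m³/yr.
C = 1710/2.052e+08 = 8.331e-06 kg/m³ = 0.008331 mg/L = 8.331 µg/L.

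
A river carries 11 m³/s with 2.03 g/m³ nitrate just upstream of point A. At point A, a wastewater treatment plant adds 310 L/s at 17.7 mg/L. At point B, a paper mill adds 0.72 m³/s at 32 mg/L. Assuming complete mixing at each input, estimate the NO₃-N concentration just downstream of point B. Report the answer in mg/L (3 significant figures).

310 L/s = 0.31 m³/s.
After input A: C = (11·2.03 + 0.31·17.7) / 11.31 = 2.46 mg/L.
After input B: C = (11.31·2.46 + 0.72·32) / 12.03 = 4.228 mg/L.

4.23 mg/L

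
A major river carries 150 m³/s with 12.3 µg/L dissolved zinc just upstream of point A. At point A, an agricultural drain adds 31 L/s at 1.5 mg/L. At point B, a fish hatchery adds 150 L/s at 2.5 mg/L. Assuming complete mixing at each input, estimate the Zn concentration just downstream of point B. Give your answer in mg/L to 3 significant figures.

12.3 µg/L = 0.0123 mg/L.
31 L/s = 0.031 m³/s.
After input A: C = (150·0.0123 + 0.031·1.5) / 150 = 0.01261 mg/L.
150 L/s = 0.15 m³/s.
After input B: C = (150·0.01261 + 0.15·2.5) / 150.2 = 0.01509 mg/L.

0.0151 mg/L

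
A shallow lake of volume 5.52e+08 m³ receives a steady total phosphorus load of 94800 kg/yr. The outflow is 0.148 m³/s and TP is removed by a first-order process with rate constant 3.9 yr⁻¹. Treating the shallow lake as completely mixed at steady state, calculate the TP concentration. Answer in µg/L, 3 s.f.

Outflow Q = 0.148 m³/s × 3.156e+07 s/yr = 4.671e+06 m³/yr.
Steady-state CSTR mass balance: W = Q·C + k·V·C, so C = W/(Q + kV).
Q + kV = 4.671e+06 + 3.9·5.52e+08 = 2.157e+09 m³/yr.
C = 94800/2.157e+09 = 4.394e-05 kg/m³ = 0.04394 mg/L = 43.94 µg/L.

43.9 µg/L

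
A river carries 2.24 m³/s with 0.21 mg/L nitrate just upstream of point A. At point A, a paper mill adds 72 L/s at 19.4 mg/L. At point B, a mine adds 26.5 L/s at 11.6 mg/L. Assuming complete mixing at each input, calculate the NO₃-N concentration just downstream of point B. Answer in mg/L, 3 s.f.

72 L/s = 0.072 m³/s.
After input A: C = (2.24·0.21 + 0.072·19.4) / 2.312 = 0.8076 mg/L.
26.5 L/s = 0.0265 m³/s.
After input B: C = (2.312·0.8076 + 0.0265·11.6) / 2.339 = 0.9299 mg/L.

0.930 mg/L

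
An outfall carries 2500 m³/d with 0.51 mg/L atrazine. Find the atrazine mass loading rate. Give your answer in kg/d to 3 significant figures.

2500 m³/d = 0.02894 m³/s.
Mass flux = Q·C = 0.02894 m³/s × 0.51 g/m³ = 0.01476 g/s.
= 0.01476 g/s × 86.4 = 1.275 kg/d.

1.28 kg/d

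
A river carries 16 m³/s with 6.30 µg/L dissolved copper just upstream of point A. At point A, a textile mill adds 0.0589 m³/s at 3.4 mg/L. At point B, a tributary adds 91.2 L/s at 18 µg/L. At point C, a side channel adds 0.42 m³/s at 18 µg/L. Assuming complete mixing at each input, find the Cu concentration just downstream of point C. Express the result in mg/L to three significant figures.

6.30 µg/L = 0.0063 mg/L.
After input A: C = (16·0.0063 + 0.0589·3.4) / 16.06 = 0.01875 mg/L.
91.2 L/s = 0.0912 m³/s.
18 µg/L = 0.018 mg/L.
After input B: C = (16.06·0.01875 + 0.0912·0.018) / 16.15 = 0.01874 mg/L.
18 µg/L = 0.018 mg/L.
After input C: C = (16.15·0.01874 + 0.42·0.018) / 16.57 = 0.01872 mg/L.

0.0187 mg/L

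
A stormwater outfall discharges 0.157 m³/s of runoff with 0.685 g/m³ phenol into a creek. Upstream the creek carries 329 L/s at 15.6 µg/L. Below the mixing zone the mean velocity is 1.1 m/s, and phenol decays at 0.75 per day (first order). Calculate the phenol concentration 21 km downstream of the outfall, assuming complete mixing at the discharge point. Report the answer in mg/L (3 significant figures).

0.196 mg/L

329 L/s = 0.329 m³/s.
15.6 µg/L = 0.0156 mg/L.
After complete mixing, C₀ = (0.157·0.685 + 0.329·0.0156) / 0.486 = 0.2318 mg/L.
Travel time t = 2.1e+04 m / 1.1 m/s = 1.909e+04 s = 0.221 d.
C = 0.2318·exp(−0.75·0.221) = 0.2318·0.8473 = 0.1964 mg/L.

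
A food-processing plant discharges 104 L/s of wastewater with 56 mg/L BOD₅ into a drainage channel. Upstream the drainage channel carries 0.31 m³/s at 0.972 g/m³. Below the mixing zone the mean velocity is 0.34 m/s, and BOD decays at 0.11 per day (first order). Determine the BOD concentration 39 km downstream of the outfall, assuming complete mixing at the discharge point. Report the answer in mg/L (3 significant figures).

12.8 mg/L

104 L/s = 0.104 m³/s.
After complete mixing, C₀ = (0.104·56 + 0.31·0.972) / 0.414 = 14.8 mg/L.
Travel time t = 3.9e+04 m / 0.34 m/s = 1.147e+05 s = 1.328 d.
C = 14.8·exp(−0.11·1.328) = 14.8·0.8641 = 12.79 mg/L.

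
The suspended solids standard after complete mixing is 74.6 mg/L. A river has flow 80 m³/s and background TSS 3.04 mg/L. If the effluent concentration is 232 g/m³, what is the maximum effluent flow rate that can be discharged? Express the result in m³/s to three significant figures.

Mass balance at complete mixing: C_std·(Q_w + Q_r) = Q_w·C_e + Q_r·C_b.
Rearranging, Q_w = Q_r·(C_std − C_b)/(C_e − C_std) = 80·(74.6 − 3.04) / (232 − 74.6) = 36.37 m³/s.

36.4 m³/s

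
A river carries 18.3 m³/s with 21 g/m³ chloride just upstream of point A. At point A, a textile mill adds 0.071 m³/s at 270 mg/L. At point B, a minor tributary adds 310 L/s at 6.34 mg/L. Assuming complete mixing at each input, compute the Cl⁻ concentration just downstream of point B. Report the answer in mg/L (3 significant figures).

After input A: C = (18.3·21 + 0.071·270) / 18.37 = 21.96 mg/L.
310 L/s = 0.31 m³/s.
After input B: C = (18.37·21.96 + 0.31·6.34) / 18.68 = 21.7 mg/L.

21.7 mg/L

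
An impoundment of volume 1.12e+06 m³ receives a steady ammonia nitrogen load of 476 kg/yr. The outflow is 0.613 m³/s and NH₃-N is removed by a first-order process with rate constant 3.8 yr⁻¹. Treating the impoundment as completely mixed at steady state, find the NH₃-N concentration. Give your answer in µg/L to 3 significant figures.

Outflow Q = 0.613 m³/s × 3.156e+07 s/yr = 1.934e+07 m³/yr.
Steady-state CSTR mass balance: W = Q·C + k·V·C, so C = W/(Q + kV).
Q + kV = 1.934e+07 + 3.8·1.12e+06 = 2.36e+07 m³/yr.
C = 476/2.36e+07 = 2.017e-05 kg/m³ = 0.02017 mg/L = 20.17 µg/L.

20.2 µg/L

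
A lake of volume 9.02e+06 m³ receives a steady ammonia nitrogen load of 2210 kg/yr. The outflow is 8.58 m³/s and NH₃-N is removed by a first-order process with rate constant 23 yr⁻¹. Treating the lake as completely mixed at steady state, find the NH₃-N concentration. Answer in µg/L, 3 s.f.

4.62 µg/L

Outflow Q = 8.58 m³/s × 3.156e+07 s/yr = 2.708e+08 m³/yr.
Steady-state CSTR mass balance: W = Q·C + k·V·C, so C = W/(Q + kV).
Q + kV = 2.708e+08 + 23·9.02e+06 = 4.782e+08 m³/yr.
C = 2210/4.782e+08 = 4.621e-06 kg/m³ = 0.004621 mg/L = 4.621 µg/L.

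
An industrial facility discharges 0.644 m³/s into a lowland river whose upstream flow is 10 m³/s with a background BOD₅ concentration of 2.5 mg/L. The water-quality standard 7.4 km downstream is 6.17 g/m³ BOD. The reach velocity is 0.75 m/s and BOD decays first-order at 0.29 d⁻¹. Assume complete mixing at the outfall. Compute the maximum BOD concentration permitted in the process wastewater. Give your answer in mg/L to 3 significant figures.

Travel time to the compliance point: t = 7400/0.75 = 9867 s = 0.1142 d; decay factor exp(−0.29·0.1142) = 0.9674.
So the concentration just after mixing may be at most 6.17/0.9674 = 6.378 mg/L.
Mass balance: 6.378·10.64 = 0.644·Cₑ + 10·2.5.
Cₑ = (67.88 − 25) / 0.644 = 66.59 mg/L.

66.6 mg/L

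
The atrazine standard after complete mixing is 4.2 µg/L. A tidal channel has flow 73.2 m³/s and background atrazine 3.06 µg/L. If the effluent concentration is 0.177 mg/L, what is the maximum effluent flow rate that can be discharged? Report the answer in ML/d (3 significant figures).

3.06 µg/L = 0.00306 mg/L.
4.2 µg/L = 0.0042 mg/L.
Mass balance at complete mixing: C_std·(Q_w + Q_r) = Q_w·C_e + Q_r·C_b.
Rearranging, Q_w = Q_r·(C_std − C_b)/(C_e − C_std) = 73.2·(0.0042 − 0.00306) / (0.177 − 0.0042) = 0.4829 m³/s.
= 41.72 ML/d.

41.7 ML/d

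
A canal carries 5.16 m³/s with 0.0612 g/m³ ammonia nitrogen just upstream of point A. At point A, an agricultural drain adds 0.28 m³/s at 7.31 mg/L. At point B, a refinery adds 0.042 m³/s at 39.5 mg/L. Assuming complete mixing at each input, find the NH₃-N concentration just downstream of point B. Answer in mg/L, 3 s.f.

0.734 mg/L

After input A: C = (5.16·0.0612 + 0.28·7.31) / 5.44 = 0.4343 mg/L.
After input B: C = (5.44·0.4343 + 0.042·39.5) / 5.482 = 0.7336 mg/L.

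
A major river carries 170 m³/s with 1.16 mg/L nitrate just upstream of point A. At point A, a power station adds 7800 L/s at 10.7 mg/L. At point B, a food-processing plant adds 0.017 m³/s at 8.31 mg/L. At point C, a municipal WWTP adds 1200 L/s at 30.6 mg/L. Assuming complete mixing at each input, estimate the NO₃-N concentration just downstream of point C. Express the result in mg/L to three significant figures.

7800 L/s = 7.8 m³/s.
After input A: C = (170·1.16 + 7.8·10.7) / 177.8 = 1.579 mg/L.
After input B: C = (177.8·1.579 + 0.017·8.31) / 177.8 = 1.579 mg/L.
1200 L/s = 1.2 m³/s.
After input C: C = (177.8·1.579 + 1.2·30.6) / 179 = 1.774 mg/L.

1.77 mg/L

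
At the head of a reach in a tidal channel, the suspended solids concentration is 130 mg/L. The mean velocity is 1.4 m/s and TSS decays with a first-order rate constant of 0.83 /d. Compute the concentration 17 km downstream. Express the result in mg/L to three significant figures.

116 mg/L

Travel time t = 17 km / 1.4 m/s = 1.7e+04/1.4 = 1.214e+04 s = 0.1405 d.
First-order decay: C = 130·exp(−0.83·0.1405) = 130·0.8899 = 115.7 mg/L.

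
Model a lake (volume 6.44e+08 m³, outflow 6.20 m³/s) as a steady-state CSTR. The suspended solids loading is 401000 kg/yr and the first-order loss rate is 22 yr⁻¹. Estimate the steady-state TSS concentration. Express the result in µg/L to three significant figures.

Outflow Q = 6.20 m³/s × 3.156e+07 s/yr = 1.957e+08 m³/yr.
Steady-state CSTR mass balance: W = Q·C + k·V·C, so C = W/(Q + kV).
Q + kV = 1.957e+08 + 22·6.44e+08 = 1.436e+10 m³/yr.
C = 401000/1.436e+10 = 2.792e-05 kg/m³ = 0.02792 mg/L = 27.92 µg/L.

27.9 µg/L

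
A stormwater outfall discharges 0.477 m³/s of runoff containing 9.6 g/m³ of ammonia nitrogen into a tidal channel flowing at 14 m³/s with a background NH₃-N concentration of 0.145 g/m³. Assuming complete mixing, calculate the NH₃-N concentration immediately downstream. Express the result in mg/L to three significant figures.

Flow-weighted mixing gives C = (0.477·9.6 + 14·0.145) / (0.477 + 14) = 6.609/14.48 = 0.4565 mg/L.

0.457 mg/L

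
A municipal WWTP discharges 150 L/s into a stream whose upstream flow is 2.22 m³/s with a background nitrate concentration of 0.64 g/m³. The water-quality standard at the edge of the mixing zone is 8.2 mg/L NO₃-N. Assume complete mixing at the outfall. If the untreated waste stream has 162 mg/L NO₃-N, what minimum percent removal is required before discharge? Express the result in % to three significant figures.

25.9 %

150 L/s = 0.15 m³/s.
Mass balance: 8.2·2.37 = 0.15·Cₑ + 2.22·0.64.
Cₑ = (19.43 − 1.421) / 0.15 = 120.1 mg/L.
Required removal = 1 − 120.1/162 = 25.87 %.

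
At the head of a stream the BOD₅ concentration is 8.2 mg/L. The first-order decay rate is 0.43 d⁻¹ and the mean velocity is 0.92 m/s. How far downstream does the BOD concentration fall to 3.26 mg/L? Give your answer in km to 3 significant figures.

171 km

From C = C₀·e^(−kt), t = ln(C₀/C)/k = ln(8.2/3.26)/0.43 = 0.9224/0.43 = 2.145 d.
Distance = v·t = 0.92 m/s × 1.853e+05 s = 1.705e+05 m = 170.5 km.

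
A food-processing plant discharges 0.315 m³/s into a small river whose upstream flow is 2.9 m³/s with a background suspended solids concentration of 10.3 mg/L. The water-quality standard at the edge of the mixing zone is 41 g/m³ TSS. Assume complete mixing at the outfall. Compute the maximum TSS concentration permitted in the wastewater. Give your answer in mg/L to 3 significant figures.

Mass balance: 41·3.215 = 0.315·Cₑ + 2.9·10.3.
Cₑ = (131.8 − 29.87) / 0.315 = 323.6 mg/L.

324 mg/L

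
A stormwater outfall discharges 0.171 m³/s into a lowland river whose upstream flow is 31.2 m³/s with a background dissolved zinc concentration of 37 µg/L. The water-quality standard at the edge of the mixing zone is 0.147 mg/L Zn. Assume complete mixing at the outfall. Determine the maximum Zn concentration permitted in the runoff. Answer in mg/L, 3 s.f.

37 µg/L = 0.037 mg/L.
Mass balance: 0.147·31.37 = 0.171·Cₑ + 31.2·0.037.
Cₑ = (4.612 − 1.154) / 0.171 = 20.22 mg/L.

20.2 mg/L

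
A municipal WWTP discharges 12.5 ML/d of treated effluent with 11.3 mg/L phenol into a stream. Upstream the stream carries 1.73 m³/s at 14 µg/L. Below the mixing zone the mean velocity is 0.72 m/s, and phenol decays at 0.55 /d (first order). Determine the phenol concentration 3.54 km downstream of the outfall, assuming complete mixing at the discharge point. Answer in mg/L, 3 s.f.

0.858 mg/L

12.5 ML/d = 0.1447 m³/s.
14 µg/L = 0.014 mg/L.
After complete mixing, C₀ = (0.1447·11.3 + 1.73·0.014) / 1.875 = 0.885 mg/L.
Travel time t = 3540 m / 0.72 m/s = 4917 s = 0.05691 d.
C = 0.885·exp(−0.55·0.05691) = 0.885·0.9692 = 0.8577 mg/L.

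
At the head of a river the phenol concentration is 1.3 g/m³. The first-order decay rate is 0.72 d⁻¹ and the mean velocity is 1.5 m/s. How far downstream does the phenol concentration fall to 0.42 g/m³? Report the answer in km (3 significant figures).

203 km

From C = C₀·e^(−kt), t = ln(C₀/C)/k = ln(1.3/0.42)/0.72 = 1.13/0.72 = 1.569 d.
Distance = v·t = 1.5 m/s × 1.356e+05 s = 2.034e+05 m = 203.4 km.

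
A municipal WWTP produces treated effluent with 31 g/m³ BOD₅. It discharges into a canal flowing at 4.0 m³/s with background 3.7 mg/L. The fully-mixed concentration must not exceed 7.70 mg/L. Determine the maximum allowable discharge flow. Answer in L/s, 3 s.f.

687 L/s

Mass balance at complete mixing: C_std·(Q_w + Q_r) = Q_w·C_e + Q_r·C_b.
Rearranging, Q_w = Q_r·(C_std − C_b)/(C_e − C_std) = 4.0·(7.7 − 3.7) / (31 − 7.7) = 0.6867 m³/s.
= 686.7 L/s.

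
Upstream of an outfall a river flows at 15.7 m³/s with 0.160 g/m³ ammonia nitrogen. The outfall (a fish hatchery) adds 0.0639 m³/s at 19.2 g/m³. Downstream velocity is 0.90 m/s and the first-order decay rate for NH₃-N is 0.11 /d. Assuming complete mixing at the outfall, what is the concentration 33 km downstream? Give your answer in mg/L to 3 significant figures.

After complete mixing, C₀ = (0.0639·19.2 + 15.7·0.16) / 15.76 = 0.2372 mg/L.
Travel time t = 3.3e+04 m / 0.90 m/s = 3.667e+04 s = 0.4244 d.
C = 0.2372·exp(−0.11·0.4244) = 0.2372·0.9544 = 0.2264 mg/L.

0.226 mg/L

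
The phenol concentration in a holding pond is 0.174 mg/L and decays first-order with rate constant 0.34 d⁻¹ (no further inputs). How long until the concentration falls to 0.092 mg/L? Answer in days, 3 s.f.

1.87 d

t = ln(C₀/C)/k = ln(0.174/0.092)/0.34 = 0.6373/0.34 = 1.874 d.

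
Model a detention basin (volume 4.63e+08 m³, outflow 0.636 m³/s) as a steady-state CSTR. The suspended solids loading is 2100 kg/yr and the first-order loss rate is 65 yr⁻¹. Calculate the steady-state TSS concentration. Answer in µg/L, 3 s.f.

0.0697 µg/L

Outflow Q = 0.636 m³/s × 3.156e+07 s/yr = 2.007e+07 m³/yr.
Steady-state CSTR mass balance: W = Q·C + k·V·C, so C = W/(Q + kV).
Q + kV = 2.007e+07 + 65·4.63e+08 = 3.012e+10 m³/yr.
C = 2100/3.012e+10 = 6.973e-08 kg/m³ = 6.973e-05 mg/L = 0.06973 µg/L.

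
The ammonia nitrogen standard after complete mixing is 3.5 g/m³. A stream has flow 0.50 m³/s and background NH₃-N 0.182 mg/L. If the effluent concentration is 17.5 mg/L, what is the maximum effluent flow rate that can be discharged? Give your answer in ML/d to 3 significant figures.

Mass balance at complete mixing: C_std·(Q_w + Q_r) = Q_w·C_e + Q_r·C_b.
Rearranging, Q_w = Q_r·(C_std − C_b)/(C_e − C_std) = 0.50·(3.5 − 0.182) / (17.5 − 3.5) = 0.1185 m³/s.
= 10.24 ML/d.

10.2 ML/d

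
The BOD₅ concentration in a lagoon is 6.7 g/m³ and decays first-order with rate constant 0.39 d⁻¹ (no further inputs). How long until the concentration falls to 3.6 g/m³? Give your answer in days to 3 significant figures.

1.59 d

t = ln(C₀/C)/k = ln(6.7/3.6)/0.39 = 0.6212/0.39 = 1.593 d.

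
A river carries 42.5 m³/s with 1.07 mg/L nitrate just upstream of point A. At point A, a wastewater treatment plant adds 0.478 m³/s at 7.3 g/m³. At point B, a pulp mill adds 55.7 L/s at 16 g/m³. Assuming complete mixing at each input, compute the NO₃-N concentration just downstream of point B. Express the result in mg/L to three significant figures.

After input A: C = (42.5·1.07 + 0.478·7.3) / 42.98 = 1.139 mg/L.
55.7 L/s = 0.0557 m³/s.
After input B: C = (42.98·1.139 + 0.0557·16) / 43.03 = 1.159 mg/L.

1.16 mg/L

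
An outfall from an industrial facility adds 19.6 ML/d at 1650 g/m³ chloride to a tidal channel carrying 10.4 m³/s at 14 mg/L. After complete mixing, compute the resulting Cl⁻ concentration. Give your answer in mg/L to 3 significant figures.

19.6 ML/d = 0.2269 m³/s.
Flow-weighted mixing gives C = (0.2269·1650 + 10.4·14) / (0.2269 + 10.4) = 519.9/10.63 = 48.92 mg/L.

48.9 mg/L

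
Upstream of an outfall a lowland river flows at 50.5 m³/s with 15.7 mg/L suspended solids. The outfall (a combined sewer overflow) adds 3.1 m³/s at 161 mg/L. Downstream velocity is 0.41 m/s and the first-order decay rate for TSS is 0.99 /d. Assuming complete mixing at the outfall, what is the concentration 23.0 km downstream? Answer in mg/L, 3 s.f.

12.7 mg/L

After complete mixing, C₀ = (3.1·161 + 50.5·15.7) / 53.6 = 24.1 mg/L.
Travel time t = 2.3e+04 m / 0.41 m/s = 5.61e+04 s = 0.6493 d.
C = 24.1·exp(−0.99·0.6493) = 24.1·0.5258 = 12.67 mg/L.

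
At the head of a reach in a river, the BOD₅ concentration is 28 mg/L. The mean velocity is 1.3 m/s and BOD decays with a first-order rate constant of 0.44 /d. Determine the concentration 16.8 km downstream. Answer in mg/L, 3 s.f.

Travel time t = 16.8 km / 1.3 m/s = 1.68e+04/1.3 = 1.292e+04 s = 0.1496 d.
First-order decay: C = 28·exp(−0.44·0.1496) = 28·0.9363 = 26.22 mg/L.

26.2 mg/L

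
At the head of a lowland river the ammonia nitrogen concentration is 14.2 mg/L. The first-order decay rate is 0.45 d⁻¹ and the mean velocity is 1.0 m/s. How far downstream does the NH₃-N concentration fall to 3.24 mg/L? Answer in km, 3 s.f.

284 km

From C = C₀·e^(−kt), t = ln(C₀/C)/k = ln(14.2/3.24)/0.45 = 1.478/0.45 = 3.284 d.
Distance = v·t = 1.0 m/s × 2.837e+05 s = 2.837e+05 m = 283.7 km.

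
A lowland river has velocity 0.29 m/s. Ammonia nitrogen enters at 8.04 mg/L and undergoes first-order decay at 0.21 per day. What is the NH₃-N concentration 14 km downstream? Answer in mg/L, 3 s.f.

7.15 mg/L

Travel time t = 14 km / 0.29 m/s = 1.4e+04/0.29 = 4.828e+04 s = 0.5587 d.
First-order decay: C = 8.04·exp(−0.21·0.5587) = 8.04·0.8893 = 7.15 mg/L.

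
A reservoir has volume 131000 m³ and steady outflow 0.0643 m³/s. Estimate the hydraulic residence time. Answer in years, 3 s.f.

0.0646 yr

Q = 0.0643 m³/s × 3.156e+07 s/yr = 2.029e+06 m³/yr.
Hydraulic residence time τ = V/Q = 131000/2.029e+06 = 0.06456 yr.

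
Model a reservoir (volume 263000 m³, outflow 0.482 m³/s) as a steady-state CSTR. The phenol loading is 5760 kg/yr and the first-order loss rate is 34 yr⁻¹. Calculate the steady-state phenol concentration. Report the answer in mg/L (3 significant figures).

0.238 mg/L

Outflow Q = 0.482 m³/s × 3.156e+07 s/yr = 1.521e+07 m³/yr.
Steady-state CSTR mass balance: W = Q·C + k·V·C, so C = W/(Q + kV).
Q + kV = 1.521e+07 + 34·263000 = 2.415e+07 m³/yr.
C = 5760/2.415e+07 = 0.0002385 kg/m³ = 0.2385 mg/L.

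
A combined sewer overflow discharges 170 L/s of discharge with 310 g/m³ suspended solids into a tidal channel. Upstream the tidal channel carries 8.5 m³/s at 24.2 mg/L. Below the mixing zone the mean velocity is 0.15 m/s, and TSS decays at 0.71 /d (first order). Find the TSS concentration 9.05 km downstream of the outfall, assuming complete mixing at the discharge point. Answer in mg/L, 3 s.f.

170 L/s = 0.17 m³/s.
After complete mixing, C₀ = (0.17·310 + 8.5·24.2) / 8.67 = 29.8 mg/L.
Travel time t = 9050 m / 0.15 m/s = 6.033e+04 s = 0.6983 d.
C = 29.8·exp(−0.71·0.6983) = 29.8·0.6091 = 18.15 mg/L.

18.2 mg/L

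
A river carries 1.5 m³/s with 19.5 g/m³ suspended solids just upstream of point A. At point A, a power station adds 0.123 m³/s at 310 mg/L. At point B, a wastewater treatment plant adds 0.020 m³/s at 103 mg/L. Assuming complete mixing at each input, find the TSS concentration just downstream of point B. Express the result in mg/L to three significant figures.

After input A: C = (1.5·19.5 + 0.123·310) / 1.623 = 41.52 mg/L.
After input B: C = (1.623·41.52 + 0.02·103) / 1.643 = 42.26 mg/L.

42.3 mg/L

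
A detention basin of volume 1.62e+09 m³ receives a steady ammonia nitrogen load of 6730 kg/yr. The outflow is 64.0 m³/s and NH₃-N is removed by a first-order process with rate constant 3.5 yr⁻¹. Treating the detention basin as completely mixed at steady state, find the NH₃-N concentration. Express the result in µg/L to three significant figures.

Outflow Q = 64.0 m³/s × 3.156e+07 s/yr = 2.02e+09 m³/yr.
Steady-state CSTR mass balance: W = Q·C + k·V·C, so C = W/(Q + kV).
Q + kV = 2.02e+09 + 3.5·1.62e+09 = 7.69e+09 m³/yr.
C = 6730/7.69e+09 = 8.752e-07 kg/m³ = 0.0008752 mg/L = 0.8752 µg/L.

0.875 µg/L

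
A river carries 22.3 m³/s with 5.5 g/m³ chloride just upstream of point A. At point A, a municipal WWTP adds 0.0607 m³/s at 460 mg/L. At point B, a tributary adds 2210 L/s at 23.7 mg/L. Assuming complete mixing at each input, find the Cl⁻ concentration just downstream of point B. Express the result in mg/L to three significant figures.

8.26 mg/L

After input A: C = (22.3·5.5 + 0.0607·460) / 22.36 = 6.734 mg/L.
2210 L/s = 2.21 m³/s.
After input B: C = (22.36·6.734 + 2.21·23.7) / 24.57 = 8.26 mg/L.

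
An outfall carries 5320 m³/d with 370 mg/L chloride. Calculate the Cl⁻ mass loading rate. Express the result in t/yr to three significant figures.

719 t/yr

5320 m³/d = 0.06157 m³/s.
Mass flux = Q·C = 0.06157 m³/s × 370 g/m³ = 22.78 g/s.
= 22.78 g/s × 31.56 = 719 t/yr.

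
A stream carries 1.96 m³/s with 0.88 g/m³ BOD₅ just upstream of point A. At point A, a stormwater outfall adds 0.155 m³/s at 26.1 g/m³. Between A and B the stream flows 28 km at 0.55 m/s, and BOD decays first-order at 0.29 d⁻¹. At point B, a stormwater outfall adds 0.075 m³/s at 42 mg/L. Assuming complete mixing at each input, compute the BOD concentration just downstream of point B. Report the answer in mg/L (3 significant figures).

3.66 mg/L

After input A: C = (1.96·0.88 + 0.155·26.1) / 2.115 = 2.728 mg/L.
Over the 28 km reach to input B (t = 5.091e+04 s = 0.5892 d), decay gives C = 2.728·exp(−0.29·0.5892) = 2.3 mg/L.
After input B: C = (2.115·2.3 + 0.075·42) / 2.19 = 3.659 mg/L.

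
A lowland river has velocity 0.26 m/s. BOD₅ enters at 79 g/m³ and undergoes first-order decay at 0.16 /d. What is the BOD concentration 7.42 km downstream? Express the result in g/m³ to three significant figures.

Travel time t = 7.42 km / 0.26 m/s = 7420/0.26 = 2.854e+04 s = 0.3303 d.
First-order decay: C = 79·exp(−0.16·0.3303) = 79·0.9485 = 74.93 g/m³.

74.9 g/m³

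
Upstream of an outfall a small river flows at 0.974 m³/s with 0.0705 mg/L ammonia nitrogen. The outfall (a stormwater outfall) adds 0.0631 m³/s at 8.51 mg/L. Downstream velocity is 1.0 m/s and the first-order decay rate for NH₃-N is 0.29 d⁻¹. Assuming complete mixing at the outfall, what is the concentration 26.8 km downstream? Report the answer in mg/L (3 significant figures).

0.534 mg/L

After complete mixing, C₀ = (0.0631·8.51 + 0.974·0.0705) / 1.037 = 0.584 mg/L.
Travel time t = 2.68e+04 m / 1.0 m/s = 2.68e+04 s = 0.3102 d.
C = 0.584·exp(−0.29·0.3102) = 0.584·0.914 = 0.5337 mg/L.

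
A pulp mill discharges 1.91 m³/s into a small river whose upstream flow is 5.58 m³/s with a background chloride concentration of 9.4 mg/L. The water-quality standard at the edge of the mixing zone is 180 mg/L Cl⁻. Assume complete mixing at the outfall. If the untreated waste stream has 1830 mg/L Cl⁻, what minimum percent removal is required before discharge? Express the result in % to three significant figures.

62.9 %

Mass balance: 180·7.49 = 1.91·Cₑ + 5.58·9.4.
Cₑ = (1348 − 52.45) / 1.91 = 678.4 mg/L.
Required removal = 1 − 678.4/1830 = 62.93 %.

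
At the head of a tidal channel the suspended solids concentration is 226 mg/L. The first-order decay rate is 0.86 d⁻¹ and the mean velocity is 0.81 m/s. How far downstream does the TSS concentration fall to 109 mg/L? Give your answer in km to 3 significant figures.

59.3 km

From C = C₀·e^(−kt), t = ln(C₀/C)/k = ln(226/109)/0.86 = 0.7292/0.86 = 0.8479 d.
Distance = v·t = 0.81 m/s × 7.326e+04 s = 5.934e+04 m = 59.34 km.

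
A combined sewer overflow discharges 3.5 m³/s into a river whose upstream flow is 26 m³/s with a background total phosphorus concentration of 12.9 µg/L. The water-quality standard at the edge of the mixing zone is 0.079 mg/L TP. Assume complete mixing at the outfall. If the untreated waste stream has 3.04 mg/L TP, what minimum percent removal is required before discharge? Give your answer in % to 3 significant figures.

81.2 %

12.9 µg/L = 0.0129 mg/L.
Mass balance: 0.079·29.5 = 3.5·Cₑ + 26·0.0129.
Cₑ = (2.331 − 0.3354) / 3.5 = 0.57 mg/L.
Required removal = 1 − 0.57/3.04 = 81.25 %.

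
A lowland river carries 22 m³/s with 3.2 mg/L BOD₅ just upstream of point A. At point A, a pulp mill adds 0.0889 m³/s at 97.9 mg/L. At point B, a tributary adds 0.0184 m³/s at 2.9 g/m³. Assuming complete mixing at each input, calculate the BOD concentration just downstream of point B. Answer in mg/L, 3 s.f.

After input A: C = (22·3.2 + 0.0889·97.9) / 22.09 = 3.581 mg/L.
After input B: C = (22.09·3.581 + 0.0184·2.9) / 22.11 = 3.581 mg/L.

3.58 mg/L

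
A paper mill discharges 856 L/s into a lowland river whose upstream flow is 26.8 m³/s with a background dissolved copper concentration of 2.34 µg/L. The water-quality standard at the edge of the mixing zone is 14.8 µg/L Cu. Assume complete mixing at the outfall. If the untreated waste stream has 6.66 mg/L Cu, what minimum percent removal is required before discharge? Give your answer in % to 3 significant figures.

856 L/s = 0.856 m³/s.
2.34 µg/L = 0.00234 mg/L.
14.8 µg/L = 0.0148 mg/L.
Mass balance: 0.0148·27.66 = 0.856·Cₑ + 26.8·0.00234.
Cₑ = (0.4093 − 0.06271) / 0.856 = 0.4049 mg/L.
Required removal = 1 − 0.4049/6.66 = 93.92 %.

93.9 %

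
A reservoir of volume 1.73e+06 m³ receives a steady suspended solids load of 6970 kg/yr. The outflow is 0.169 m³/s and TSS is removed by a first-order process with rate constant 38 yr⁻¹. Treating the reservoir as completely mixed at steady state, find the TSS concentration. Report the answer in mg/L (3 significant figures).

0.0981 mg/L

Outflow Q = 0.169 m³/s × 3.156e+07 s/yr = 5.333e+06 m³/yr.
Steady-state CSTR mass balance: W = Q·C + k·V·C, so C = W/(Q + kV).
Q + kV = 5.333e+06 + 38·1.73e+06 = 7.107e+07 m³/yr.
C = 6970/7.107e+07 = 9.807e-05 kg/m³ = 0.09807 mg/L.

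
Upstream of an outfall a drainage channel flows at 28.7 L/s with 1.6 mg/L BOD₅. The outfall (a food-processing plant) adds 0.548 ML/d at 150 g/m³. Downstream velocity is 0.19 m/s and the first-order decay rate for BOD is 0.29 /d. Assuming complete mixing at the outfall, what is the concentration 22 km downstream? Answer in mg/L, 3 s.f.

0.548 ML/d = 0.006343 m³/s.
28.7 L/s = 0.0287 m³/s.
After complete mixing, C₀ = (0.006343·150 + 0.0287·1.6) / 0.03504 = 28.46 mg/L.
Travel time t = 2.2e+04 m / 0.19 m/s = 1.158e+05 s = 1.34 d.
C = 28.46·exp(−0.29·1.34) = 28.46·0.678 = 19.3 mg/L.

19.3 mg/L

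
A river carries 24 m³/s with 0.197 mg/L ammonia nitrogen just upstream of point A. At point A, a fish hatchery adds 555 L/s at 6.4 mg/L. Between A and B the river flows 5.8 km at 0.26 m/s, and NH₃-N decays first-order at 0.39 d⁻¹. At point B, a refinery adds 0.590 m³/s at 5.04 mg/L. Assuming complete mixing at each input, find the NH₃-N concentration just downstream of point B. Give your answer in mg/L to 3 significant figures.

555 L/s = 0.555 m³/s.
After input A: C = (24·0.197 + 0.555·6.4) / 24.55 = 0.3372 mg/L.
Over the 5.8 km reach to input B (t = 2.231e+04 s = 0.2582 d), decay gives C = 0.3372·exp(−0.39·0.2582) = 0.3049 mg/L.
After input B: C = (24.55·0.3049 + 0.59·5.04) / 25.14 = 0.416 mg/L.

0.416 mg/L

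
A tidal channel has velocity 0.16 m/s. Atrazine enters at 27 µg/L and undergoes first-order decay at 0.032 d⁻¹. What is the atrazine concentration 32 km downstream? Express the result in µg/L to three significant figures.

Travel time t = 32 km / 0.16 m/s = 3.2e+04/0.16 = 2e+05 s = 2.315 d.
First-order decay: C = 27·exp(−0.032·2.315) = 27·0.9286 = 25.07 µg/L.

25.1 µg/L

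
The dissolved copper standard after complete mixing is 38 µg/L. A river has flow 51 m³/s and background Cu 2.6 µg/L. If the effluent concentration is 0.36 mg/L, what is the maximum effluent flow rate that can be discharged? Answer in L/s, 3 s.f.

5610 L/s

2.6 µg/L = 0.0026 mg/L.
38 µg/L = 0.038 mg/L.
Mass balance at complete mixing: C_std·(Q_w + Q_r) = Q_w·C_e + Q_r·C_b.
Rearranging, Q_w = Q_r·(C_std − C_b)/(C_e − C_std) = 51·(0.038 − 0.0026) / (0.36 − 0.038) = 5.607 m³/s.
= 5607 L/s.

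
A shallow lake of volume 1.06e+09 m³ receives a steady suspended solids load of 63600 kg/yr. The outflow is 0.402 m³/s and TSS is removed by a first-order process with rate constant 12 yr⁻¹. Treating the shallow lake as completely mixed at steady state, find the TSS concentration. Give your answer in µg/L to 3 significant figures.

5.00 µg/L

Outflow Q = 0.402 m³/s × 3.156e+07 s/yr = 1.269e+07 m³/yr.
Steady-state CSTR mass balance: W = Q·C + k·V·C, so C = W/(Q + kV).
Q + kV = 1.269e+07 + 12·1.06e+09 = 1.273e+10 m³/yr.
C = 63600/1.273e+10 = 4.995e-06 kg/m³ = 0.004995 mg/L = 4.995 µg/L.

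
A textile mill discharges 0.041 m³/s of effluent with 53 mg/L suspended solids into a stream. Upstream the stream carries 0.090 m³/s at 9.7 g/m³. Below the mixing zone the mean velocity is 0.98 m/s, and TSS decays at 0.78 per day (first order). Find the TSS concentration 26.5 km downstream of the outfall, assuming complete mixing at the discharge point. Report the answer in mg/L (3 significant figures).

After complete mixing, C₀ = (0.041·53 + 0.09·9.7) / 0.131 = 23.25 mg/L.
Travel time t = 2.65e+04 m / 0.98 m/s = 2.704e+04 s = 0.313 d.
C = 23.25·exp(−0.78·0.313) = 23.25·0.7834 = 18.22 mg/L.

18.2 mg/L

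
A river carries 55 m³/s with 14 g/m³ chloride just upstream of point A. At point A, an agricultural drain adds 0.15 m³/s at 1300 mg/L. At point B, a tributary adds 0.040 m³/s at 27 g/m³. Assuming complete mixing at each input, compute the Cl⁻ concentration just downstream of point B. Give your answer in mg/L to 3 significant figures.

After input A: C = (55·14 + 0.15·1300) / 55.15 = 17.5 mg/L.
After input B: C = (55.15·17.5 + 0.04·27) / 55.19 = 17.5 mg/L.

17.5 mg/L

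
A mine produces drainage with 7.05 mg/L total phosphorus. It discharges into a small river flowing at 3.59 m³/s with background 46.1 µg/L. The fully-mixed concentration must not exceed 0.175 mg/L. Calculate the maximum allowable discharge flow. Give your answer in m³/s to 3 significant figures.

0.0673 m³/s

46.1 µg/L = 0.0461 mg/L.
Mass balance at complete mixing: C_std·(Q_w + Q_r) = Q_w·C_e + Q_r·C_b.
Rearranging, Q_w = Q_r·(C_std − C_b)/(C_e − C_std) = 3.59·(0.175 − 0.0461) / (7.05 − 0.175) = 0.06731 m³/s.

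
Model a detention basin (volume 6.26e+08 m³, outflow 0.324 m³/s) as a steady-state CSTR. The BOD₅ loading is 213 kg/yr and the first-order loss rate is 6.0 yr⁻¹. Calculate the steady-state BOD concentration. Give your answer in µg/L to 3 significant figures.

0.0566 µg/L

Outflow Q = 0.324 m³/s × 3.156e+07 s/yr = 1.022e+07 m³/yr.
Steady-state CSTR mass balance: W = Q·C + k·V·C, so C = W/(Q + kV).
Q + kV = 1.022e+07 + 6.0·6.26e+08 = 3.766e+09 m³/yr.
C = 213/3.766e+09 = 5.656e-08 kg/m³ = 5.656e-05 mg/L = 0.05656 µg/L.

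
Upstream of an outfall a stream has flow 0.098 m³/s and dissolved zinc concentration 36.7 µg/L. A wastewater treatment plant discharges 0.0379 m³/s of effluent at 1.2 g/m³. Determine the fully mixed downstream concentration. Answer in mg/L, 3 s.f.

0.361 mg/L

36.7 µg/L = 0.0367 mg/L.
Conservation of mass across the mixing zone: C = (0.0379·1.2 + 0.098·0.0367) / (0.0379 + 0.098) = 0.04908/0.1359 = 0.3611 mg/L.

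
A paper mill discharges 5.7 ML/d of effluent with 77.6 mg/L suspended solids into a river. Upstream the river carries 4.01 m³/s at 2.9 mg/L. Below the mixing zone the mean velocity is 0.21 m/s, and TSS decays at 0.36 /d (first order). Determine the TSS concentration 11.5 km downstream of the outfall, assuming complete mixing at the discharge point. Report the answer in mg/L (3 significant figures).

3.27 mg/L

5.7 ML/d = 0.06597 m³/s.
After complete mixing, C₀ = (0.06597·77.6 + 4.01·2.9) / 4.076 = 4.109 mg/L.
Travel time t = 1.15e+04 m / 0.21 m/s = 5.476e+04 s = 0.6338 d.
C = 4.109·exp(−0.36·0.6338) = 4.109·0.796 = 3.271 mg/L.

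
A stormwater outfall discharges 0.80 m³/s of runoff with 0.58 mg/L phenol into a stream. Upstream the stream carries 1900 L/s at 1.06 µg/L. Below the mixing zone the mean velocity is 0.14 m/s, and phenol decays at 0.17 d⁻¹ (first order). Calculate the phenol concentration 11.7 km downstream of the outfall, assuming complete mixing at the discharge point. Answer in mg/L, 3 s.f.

1900 L/s = 1.9 m³/s.
1.06 µg/L = 0.00106 mg/L.
After complete mixing, C₀ = (0.8·0.58 + 1.9·0.00106) / 2.7 = 0.1726 mg/L.
Travel time t = 1.17e+04 m / 0.14 m/s = 8.357e+04 s = 0.9673 d.
C = 0.1726·exp(−0.17·0.9673) = 0.1726·0.8484 = 0.1464 mg/L.

0.146 mg/L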